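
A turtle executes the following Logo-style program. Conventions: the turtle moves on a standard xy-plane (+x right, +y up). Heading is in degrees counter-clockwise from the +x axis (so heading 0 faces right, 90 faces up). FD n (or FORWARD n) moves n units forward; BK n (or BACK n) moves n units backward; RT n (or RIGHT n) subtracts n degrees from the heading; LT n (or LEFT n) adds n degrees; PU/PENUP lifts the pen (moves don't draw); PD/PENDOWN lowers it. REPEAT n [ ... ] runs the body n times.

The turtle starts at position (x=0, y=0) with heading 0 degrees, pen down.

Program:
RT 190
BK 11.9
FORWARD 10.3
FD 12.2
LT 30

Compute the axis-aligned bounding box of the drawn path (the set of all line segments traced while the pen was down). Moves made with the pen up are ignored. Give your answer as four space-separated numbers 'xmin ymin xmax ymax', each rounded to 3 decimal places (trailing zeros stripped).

Answer: -10.439 -2.066 11.719 1.841

Derivation:
Executing turtle program step by step:
Start: pos=(0,0), heading=0, pen down
RT 190: heading 0 -> 170
BK 11.9: (0,0) -> (11.719,-2.066) [heading=170, draw]
FD 10.3: (11.719,-2.066) -> (1.576,-0.278) [heading=170, draw]
FD 12.2: (1.576,-0.278) -> (-10.439,1.841) [heading=170, draw]
LT 30: heading 170 -> 200
Final: pos=(-10.439,1.841), heading=200, 3 segment(s) drawn

Segment endpoints: x in {-10.439, 0, 1.576, 11.719}, y in {-2.066, -0.278, 0, 1.841}
xmin=-10.439, ymin=-2.066, xmax=11.719, ymax=1.841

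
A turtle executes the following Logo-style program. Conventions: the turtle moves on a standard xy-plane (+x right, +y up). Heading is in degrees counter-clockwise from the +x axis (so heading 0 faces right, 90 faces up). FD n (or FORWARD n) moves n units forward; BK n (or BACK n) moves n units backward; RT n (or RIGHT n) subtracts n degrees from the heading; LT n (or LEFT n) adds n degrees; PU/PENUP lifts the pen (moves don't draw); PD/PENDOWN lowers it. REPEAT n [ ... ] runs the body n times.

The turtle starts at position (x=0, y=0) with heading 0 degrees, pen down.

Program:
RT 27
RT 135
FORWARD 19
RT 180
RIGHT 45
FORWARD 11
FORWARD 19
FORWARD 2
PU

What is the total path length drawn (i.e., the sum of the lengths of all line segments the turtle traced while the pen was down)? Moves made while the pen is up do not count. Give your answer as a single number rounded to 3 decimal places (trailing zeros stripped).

Answer: 51

Derivation:
Executing turtle program step by step:
Start: pos=(0,0), heading=0, pen down
RT 27: heading 0 -> 333
RT 135: heading 333 -> 198
FD 19: (0,0) -> (-18.07,-5.871) [heading=198, draw]
RT 180: heading 198 -> 18
RT 45: heading 18 -> 333
FD 11: (-18.07,-5.871) -> (-8.269,-10.865) [heading=333, draw]
FD 19: (-8.269,-10.865) -> (8.66,-19.491) [heading=333, draw]
FD 2: (8.66,-19.491) -> (10.442,-20.399) [heading=333, draw]
PU: pen up
Final: pos=(10.442,-20.399), heading=333, 4 segment(s) drawn

Segment lengths:
  seg 1: (0,0) -> (-18.07,-5.871), length = 19
  seg 2: (-18.07,-5.871) -> (-8.269,-10.865), length = 11
  seg 3: (-8.269,-10.865) -> (8.66,-19.491), length = 19
  seg 4: (8.66,-19.491) -> (10.442,-20.399), length = 2
Total = 51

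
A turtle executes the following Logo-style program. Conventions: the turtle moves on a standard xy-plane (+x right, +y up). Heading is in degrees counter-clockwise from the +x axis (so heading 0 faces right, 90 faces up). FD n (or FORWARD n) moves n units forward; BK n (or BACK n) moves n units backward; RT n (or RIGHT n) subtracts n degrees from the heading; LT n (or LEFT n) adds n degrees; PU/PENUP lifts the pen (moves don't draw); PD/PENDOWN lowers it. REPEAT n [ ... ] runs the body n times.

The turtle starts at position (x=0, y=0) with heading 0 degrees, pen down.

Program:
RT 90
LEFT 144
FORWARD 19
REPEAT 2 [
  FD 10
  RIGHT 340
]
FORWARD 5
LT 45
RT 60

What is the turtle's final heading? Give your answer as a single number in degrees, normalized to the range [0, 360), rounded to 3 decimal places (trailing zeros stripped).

Executing turtle program step by step:
Start: pos=(0,0), heading=0, pen down
RT 90: heading 0 -> 270
LT 144: heading 270 -> 54
FD 19: (0,0) -> (11.168,15.371) [heading=54, draw]
REPEAT 2 [
  -- iteration 1/2 --
  FD 10: (11.168,15.371) -> (17.046,23.461) [heading=54, draw]
  RT 340: heading 54 -> 74
  -- iteration 2/2 --
  FD 10: (17.046,23.461) -> (19.802,33.074) [heading=74, draw]
  RT 340: heading 74 -> 94
]
FD 5: (19.802,33.074) -> (19.453,38.062) [heading=94, draw]
LT 45: heading 94 -> 139
RT 60: heading 139 -> 79
Final: pos=(19.453,38.062), heading=79, 4 segment(s) drawn

Answer: 79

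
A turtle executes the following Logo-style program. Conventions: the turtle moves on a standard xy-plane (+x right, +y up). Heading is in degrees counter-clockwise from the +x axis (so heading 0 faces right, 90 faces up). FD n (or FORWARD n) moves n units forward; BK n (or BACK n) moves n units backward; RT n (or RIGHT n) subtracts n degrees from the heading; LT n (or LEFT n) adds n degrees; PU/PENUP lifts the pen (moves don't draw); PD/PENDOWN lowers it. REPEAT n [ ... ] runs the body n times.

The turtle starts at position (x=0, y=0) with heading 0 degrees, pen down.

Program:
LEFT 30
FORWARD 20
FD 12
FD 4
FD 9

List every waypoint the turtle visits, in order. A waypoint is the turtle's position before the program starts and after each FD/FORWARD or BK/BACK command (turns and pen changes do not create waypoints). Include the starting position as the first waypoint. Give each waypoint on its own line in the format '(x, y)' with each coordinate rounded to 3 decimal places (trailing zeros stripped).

Answer: (0, 0)
(17.321, 10)
(27.713, 16)
(31.177, 18)
(38.971, 22.5)

Derivation:
Executing turtle program step by step:
Start: pos=(0,0), heading=0, pen down
LT 30: heading 0 -> 30
FD 20: (0,0) -> (17.321,10) [heading=30, draw]
FD 12: (17.321,10) -> (27.713,16) [heading=30, draw]
FD 4: (27.713,16) -> (31.177,18) [heading=30, draw]
FD 9: (31.177,18) -> (38.971,22.5) [heading=30, draw]
Final: pos=(38.971,22.5), heading=30, 4 segment(s) drawn
Waypoints (5 total):
(0, 0)
(17.321, 10)
(27.713, 16)
(31.177, 18)
(38.971, 22.5)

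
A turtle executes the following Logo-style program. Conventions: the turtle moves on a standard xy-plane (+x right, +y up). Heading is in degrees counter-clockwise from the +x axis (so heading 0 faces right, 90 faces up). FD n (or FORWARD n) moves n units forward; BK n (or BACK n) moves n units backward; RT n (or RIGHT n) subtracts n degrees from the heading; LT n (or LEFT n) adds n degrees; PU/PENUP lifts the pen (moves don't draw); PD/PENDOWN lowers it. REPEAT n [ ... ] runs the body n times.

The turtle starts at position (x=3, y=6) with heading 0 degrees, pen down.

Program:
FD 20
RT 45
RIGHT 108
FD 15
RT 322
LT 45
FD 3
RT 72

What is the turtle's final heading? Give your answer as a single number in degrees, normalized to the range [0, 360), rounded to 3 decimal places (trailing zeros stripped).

Executing turtle program step by step:
Start: pos=(3,6), heading=0, pen down
FD 20: (3,6) -> (23,6) [heading=0, draw]
RT 45: heading 0 -> 315
RT 108: heading 315 -> 207
FD 15: (23,6) -> (9.635,-0.81) [heading=207, draw]
RT 322: heading 207 -> 245
LT 45: heading 245 -> 290
FD 3: (9.635,-0.81) -> (10.661,-3.629) [heading=290, draw]
RT 72: heading 290 -> 218
Final: pos=(10.661,-3.629), heading=218, 3 segment(s) drawn

Answer: 218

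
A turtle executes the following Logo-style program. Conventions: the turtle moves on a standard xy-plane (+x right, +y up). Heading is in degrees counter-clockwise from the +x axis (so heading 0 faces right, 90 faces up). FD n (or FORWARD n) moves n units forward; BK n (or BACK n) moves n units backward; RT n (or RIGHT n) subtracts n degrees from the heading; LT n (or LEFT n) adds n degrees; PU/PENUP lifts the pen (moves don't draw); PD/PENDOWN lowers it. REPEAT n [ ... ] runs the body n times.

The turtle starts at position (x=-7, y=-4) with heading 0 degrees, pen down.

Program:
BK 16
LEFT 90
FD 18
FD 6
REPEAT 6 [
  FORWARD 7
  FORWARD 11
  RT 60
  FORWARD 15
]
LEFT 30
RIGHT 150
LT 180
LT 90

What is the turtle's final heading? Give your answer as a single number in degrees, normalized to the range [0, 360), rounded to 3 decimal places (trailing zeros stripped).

Executing turtle program step by step:
Start: pos=(-7,-4), heading=0, pen down
BK 16: (-7,-4) -> (-23,-4) [heading=0, draw]
LT 90: heading 0 -> 90
FD 18: (-23,-4) -> (-23,14) [heading=90, draw]
FD 6: (-23,14) -> (-23,20) [heading=90, draw]
REPEAT 6 [
  -- iteration 1/6 --
  FD 7: (-23,20) -> (-23,27) [heading=90, draw]
  FD 11: (-23,27) -> (-23,38) [heading=90, draw]
  RT 60: heading 90 -> 30
  FD 15: (-23,38) -> (-10.01,45.5) [heading=30, draw]
  -- iteration 2/6 --
  FD 7: (-10.01,45.5) -> (-3.947,49) [heading=30, draw]
  FD 11: (-3.947,49) -> (5.579,54.5) [heading=30, draw]
  RT 60: heading 30 -> 330
  FD 15: (5.579,54.5) -> (18.569,47) [heading=330, draw]
  -- iteration 3/6 --
  FD 7: (18.569,47) -> (24.631,43.5) [heading=330, draw]
  FD 11: (24.631,43.5) -> (34.158,38) [heading=330, draw]
  RT 60: heading 330 -> 270
  FD 15: (34.158,38) -> (34.158,23) [heading=270, draw]
  -- iteration 4/6 --
  FD 7: (34.158,23) -> (34.158,16) [heading=270, draw]
  FD 11: (34.158,16) -> (34.158,5) [heading=270, draw]
  RT 60: heading 270 -> 210
  FD 15: (34.158,5) -> (21.167,-2.5) [heading=210, draw]
  -- iteration 5/6 --
  FD 7: (21.167,-2.5) -> (15.105,-6) [heading=210, draw]
  FD 11: (15.105,-6) -> (5.579,-11.5) [heading=210, draw]
  RT 60: heading 210 -> 150
  FD 15: (5.579,-11.5) -> (-7.412,-4) [heading=150, draw]
  -- iteration 6/6 --
  FD 7: (-7.412,-4) -> (-13.474,-0.5) [heading=150, draw]
  FD 11: (-13.474,-0.5) -> (-23,5) [heading=150, draw]
  RT 60: heading 150 -> 90
  FD 15: (-23,5) -> (-23,20) [heading=90, draw]
]
LT 30: heading 90 -> 120
RT 150: heading 120 -> 330
LT 180: heading 330 -> 150
LT 90: heading 150 -> 240
Final: pos=(-23,20), heading=240, 21 segment(s) drawn

Answer: 240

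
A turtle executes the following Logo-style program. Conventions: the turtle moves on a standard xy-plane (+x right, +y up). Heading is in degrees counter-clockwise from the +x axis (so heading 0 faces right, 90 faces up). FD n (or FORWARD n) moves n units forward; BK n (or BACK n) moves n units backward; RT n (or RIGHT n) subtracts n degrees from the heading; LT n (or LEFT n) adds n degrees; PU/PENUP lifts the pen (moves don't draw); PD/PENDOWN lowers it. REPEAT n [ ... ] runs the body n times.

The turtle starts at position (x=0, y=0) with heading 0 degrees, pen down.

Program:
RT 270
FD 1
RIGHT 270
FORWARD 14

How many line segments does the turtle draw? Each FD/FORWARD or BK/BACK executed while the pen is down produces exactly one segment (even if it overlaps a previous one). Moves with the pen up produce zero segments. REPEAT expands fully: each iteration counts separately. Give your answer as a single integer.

Answer: 2

Derivation:
Executing turtle program step by step:
Start: pos=(0,0), heading=0, pen down
RT 270: heading 0 -> 90
FD 1: (0,0) -> (0,1) [heading=90, draw]
RT 270: heading 90 -> 180
FD 14: (0,1) -> (-14,1) [heading=180, draw]
Final: pos=(-14,1), heading=180, 2 segment(s) drawn
Segments drawn: 2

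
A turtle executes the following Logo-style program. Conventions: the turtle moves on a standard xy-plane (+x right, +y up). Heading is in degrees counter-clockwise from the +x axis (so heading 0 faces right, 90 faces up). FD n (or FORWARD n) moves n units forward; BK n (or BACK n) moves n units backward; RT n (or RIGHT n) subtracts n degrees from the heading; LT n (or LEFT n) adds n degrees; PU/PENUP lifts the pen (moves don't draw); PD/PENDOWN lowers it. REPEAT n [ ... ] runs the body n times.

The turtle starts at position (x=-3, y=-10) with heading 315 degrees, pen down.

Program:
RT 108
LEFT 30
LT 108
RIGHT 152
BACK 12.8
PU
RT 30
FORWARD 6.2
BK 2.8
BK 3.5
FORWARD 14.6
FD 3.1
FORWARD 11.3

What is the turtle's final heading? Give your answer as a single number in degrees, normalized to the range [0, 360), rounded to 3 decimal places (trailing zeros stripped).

Executing turtle program step by step:
Start: pos=(-3,-10), heading=315, pen down
RT 108: heading 315 -> 207
LT 30: heading 207 -> 237
LT 108: heading 237 -> 345
RT 152: heading 345 -> 193
BK 12.8: (-3,-10) -> (9.472,-7.121) [heading=193, draw]
PU: pen up
RT 30: heading 193 -> 163
FD 6.2: (9.472,-7.121) -> (3.543,-5.308) [heading=163, move]
BK 2.8: (3.543,-5.308) -> (6.221,-6.127) [heading=163, move]
BK 3.5: (6.221,-6.127) -> (9.568,-7.15) [heading=163, move]
FD 14.6: (9.568,-7.15) -> (-4.394,-2.881) [heading=163, move]
FD 3.1: (-4.394,-2.881) -> (-7.359,-1.975) [heading=163, move]
FD 11.3: (-7.359,-1.975) -> (-18.165,1.329) [heading=163, move]
Final: pos=(-18.165,1.329), heading=163, 1 segment(s) drawn

Answer: 163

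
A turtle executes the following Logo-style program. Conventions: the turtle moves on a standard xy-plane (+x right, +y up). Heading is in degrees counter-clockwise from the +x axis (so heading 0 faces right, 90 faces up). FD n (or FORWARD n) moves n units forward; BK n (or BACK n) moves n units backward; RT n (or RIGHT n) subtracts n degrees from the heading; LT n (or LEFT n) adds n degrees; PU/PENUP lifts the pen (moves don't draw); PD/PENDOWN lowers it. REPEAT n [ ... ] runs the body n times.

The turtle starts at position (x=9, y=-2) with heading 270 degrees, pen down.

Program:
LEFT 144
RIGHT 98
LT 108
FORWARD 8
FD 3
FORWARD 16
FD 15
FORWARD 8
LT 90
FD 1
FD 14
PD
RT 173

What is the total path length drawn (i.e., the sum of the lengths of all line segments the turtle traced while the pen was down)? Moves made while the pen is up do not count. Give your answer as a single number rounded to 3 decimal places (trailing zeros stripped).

Executing turtle program step by step:
Start: pos=(9,-2), heading=270, pen down
LT 144: heading 270 -> 54
RT 98: heading 54 -> 316
LT 108: heading 316 -> 64
FD 8: (9,-2) -> (12.507,5.19) [heading=64, draw]
FD 3: (12.507,5.19) -> (13.822,7.887) [heading=64, draw]
FD 16: (13.822,7.887) -> (20.836,22.267) [heading=64, draw]
FD 15: (20.836,22.267) -> (27.412,35.749) [heading=64, draw]
FD 8: (27.412,35.749) -> (30.919,42.94) [heading=64, draw]
LT 90: heading 64 -> 154
FD 1: (30.919,42.94) -> (30.02,43.378) [heading=154, draw]
FD 14: (30.02,43.378) -> (17.437,49.515) [heading=154, draw]
PD: pen down
RT 173: heading 154 -> 341
Final: pos=(17.437,49.515), heading=341, 7 segment(s) drawn

Segment lengths:
  seg 1: (9,-2) -> (12.507,5.19), length = 8
  seg 2: (12.507,5.19) -> (13.822,7.887), length = 3
  seg 3: (13.822,7.887) -> (20.836,22.267), length = 16
  seg 4: (20.836,22.267) -> (27.412,35.749), length = 15
  seg 5: (27.412,35.749) -> (30.919,42.94), length = 8
  seg 6: (30.919,42.94) -> (30.02,43.378), length = 1
  seg 7: (30.02,43.378) -> (17.437,49.515), length = 14
Total = 65

Answer: 65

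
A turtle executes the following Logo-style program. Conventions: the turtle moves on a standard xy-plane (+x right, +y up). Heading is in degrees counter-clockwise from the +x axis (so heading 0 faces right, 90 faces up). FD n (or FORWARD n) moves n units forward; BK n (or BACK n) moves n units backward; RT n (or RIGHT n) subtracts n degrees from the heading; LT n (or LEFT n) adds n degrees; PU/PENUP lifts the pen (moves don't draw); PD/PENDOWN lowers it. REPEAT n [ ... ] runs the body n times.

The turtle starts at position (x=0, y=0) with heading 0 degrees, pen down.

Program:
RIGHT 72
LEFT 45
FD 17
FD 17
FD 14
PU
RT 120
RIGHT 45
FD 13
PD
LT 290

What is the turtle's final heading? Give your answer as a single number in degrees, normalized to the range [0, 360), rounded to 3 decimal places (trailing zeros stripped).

Executing turtle program step by step:
Start: pos=(0,0), heading=0, pen down
RT 72: heading 0 -> 288
LT 45: heading 288 -> 333
FD 17: (0,0) -> (15.147,-7.718) [heading=333, draw]
FD 17: (15.147,-7.718) -> (30.294,-15.436) [heading=333, draw]
FD 14: (30.294,-15.436) -> (42.768,-21.792) [heading=333, draw]
PU: pen up
RT 120: heading 333 -> 213
RT 45: heading 213 -> 168
FD 13: (42.768,-21.792) -> (30.052,-19.089) [heading=168, move]
PD: pen down
LT 290: heading 168 -> 98
Final: pos=(30.052,-19.089), heading=98, 3 segment(s) drawn

Answer: 98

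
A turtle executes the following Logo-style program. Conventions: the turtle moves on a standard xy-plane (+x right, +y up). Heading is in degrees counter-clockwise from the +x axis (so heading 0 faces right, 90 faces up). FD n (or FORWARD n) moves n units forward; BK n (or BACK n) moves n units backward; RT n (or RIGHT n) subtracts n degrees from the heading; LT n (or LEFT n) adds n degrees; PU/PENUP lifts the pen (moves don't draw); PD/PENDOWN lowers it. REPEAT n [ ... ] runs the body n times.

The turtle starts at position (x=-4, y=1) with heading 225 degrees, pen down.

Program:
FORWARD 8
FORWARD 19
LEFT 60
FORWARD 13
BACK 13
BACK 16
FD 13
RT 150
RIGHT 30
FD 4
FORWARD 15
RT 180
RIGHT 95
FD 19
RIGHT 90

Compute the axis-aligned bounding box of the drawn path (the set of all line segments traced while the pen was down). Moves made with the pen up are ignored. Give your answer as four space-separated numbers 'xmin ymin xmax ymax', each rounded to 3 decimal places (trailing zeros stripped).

Executing turtle program step by step:
Start: pos=(-4,1), heading=225, pen down
FD 8: (-4,1) -> (-9.657,-4.657) [heading=225, draw]
FD 19: (-9.657,-4.657) -> (-23.092,-18.092) [heading=225, draw]
LT 60: heading 225 -> 285
FD 13: (-23.092,-18.092) -> (-19.727,-30.649) [heading=285, draw]
BK 13: (-19.727,-30.649) -> (-23.092,-18.092) [heading=285, draw]
BK 16: (-23.092,-18.092) -> (-27.233,-2.637) [heading=285, draw]
FD 13: (-27.233,-2.637) -> (-23.868,-15.194) [heading=285, draw]
RT 150: heading 285 -> 135
RT 30: heading 135 -> 105
FD 4: (-23.868,-15.194) -> (-24.904,-11.33) [heading=105, draw]
FD 15: (-24.904,-11.33) -> (-28.786,3.158) [heading=105, draw]
RT 180: heading 105 -> 285
RT 95: heading 285 -> 190
FD 19: (-28.786,3.158) -> (-47.497,-0.141) [heading=190, draw]
RT 90: heading 190 -> 100
Final: pos=(-47.497,-0.141), heading=100, 9 segment(s) drawn

Segment endpoints: x in {-47.497, -28.786, -27.233, -24.904, -23.868, -23.092, -19.727, -9.657, -4}, y in {-30.649, -18.092, -15.194, -11.33, -4.657, -2.637, -0.141, 1, 3.158}
xmin=-47.497, ymin=-30.649, xmax=-4, ymax=3.158

Answer: -47.497 -30.649 -4 3.158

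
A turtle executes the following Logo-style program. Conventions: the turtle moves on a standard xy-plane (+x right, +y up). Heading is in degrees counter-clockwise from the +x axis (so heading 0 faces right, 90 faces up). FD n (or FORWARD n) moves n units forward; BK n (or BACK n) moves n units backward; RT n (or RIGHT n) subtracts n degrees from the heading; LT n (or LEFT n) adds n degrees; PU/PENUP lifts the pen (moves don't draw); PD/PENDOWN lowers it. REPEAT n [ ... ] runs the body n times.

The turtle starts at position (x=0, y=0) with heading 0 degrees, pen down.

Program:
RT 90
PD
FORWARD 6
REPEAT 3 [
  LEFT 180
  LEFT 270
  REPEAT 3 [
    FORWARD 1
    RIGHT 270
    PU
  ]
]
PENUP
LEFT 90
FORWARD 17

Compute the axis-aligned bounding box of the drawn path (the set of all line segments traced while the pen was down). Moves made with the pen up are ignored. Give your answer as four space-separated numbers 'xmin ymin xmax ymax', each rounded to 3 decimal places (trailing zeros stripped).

Answer: 0 -6 1 0

Derivation:
Executing turtle program step by step:
Start: pos=(0,0), heading=0, pen down
RT 90: heading 0 -> 270
PD: pen down
FD 6: (0,0) -> (0,-6) [heading=270, draw]
REPEAT 3 [
  -- iteration 1/3 --
  LT 180: heading 270 -> 90
  LT 270: heading 90 -> 0
  REPEAT 3 [
    -- iteration 1/3 --
    FD 1: (0,-6) -> (1,-6) [heading=0, draw]
    RT 270: heading 0 -> 90
    PU: pen up
    -- iteration 2/3 --
    FD 1: (1,-6) -> (1,-5) [heading=90, move]
    RT 270: heading 90 -> 180
    PU: pen up
    -- iteration 3/3 --
    FD 1: (1,-5) -> (0,-5) [heading=180, move]
    RT 270: heading 180 -> 270
    PU: pen up
  ]
  -- iteration 2/3 --
  LT 180: heading 270 -> 90
  LT 270: heading 90 -> 0
  REPEAT 3 [
    -- iteration 1/3 --
    FD 1: (0,-5) -> (1,-5) [heading=0, move]
    RT 270: heading 0 -> 90
    PU: pen up
    -- iteration 2/3 --
    FD 1: (1,-5) -> (1,-4) [heading=90, move]
    RT 270: heading 90 -> 180
    PU: pen up
    -- iteration 3/3 --
    FD 1: (1,-4) -> (0,-4) [heading=180, move]
    RT 270: heading 180 -> 270
    PU: pen up
  ]
  -- iteration 3/3 --
  LT 180: heading 270 -> 90
  LT 270: heading 90 -> 0
  REPEAT 3 [
    -- iteration 1/3 --
    FD 1: (0,-4) -> (1,-4) [heading=0, move]
    RT 270: heading 0 -> 90
    PU: pen up
    -- iteration 2/3 --
    FD 1: (1,-4) -> (1,-3) [heading=90, move]
    RT 270: heading 90 -> 180
    PU: pen up
    -- iteration 3/3 --
    FD 1: (1,-3) -> (0,-3) [heading=180, move]
    RT 270: heading 180 -> 270
    PU: pen up
  ]
]
PU: pen up
LT 90: heading 270 -> 0
FD 17: (0,-3) -> (17,-3) [heading=0, move]
Final: pos=(17,-3), heading=0, 2 segment(s) drawn

Segment endpoints: x in {0, 0, 1}, y in {-6, 0}
xmin=0, ymin=-6, xmax=1, ymax=0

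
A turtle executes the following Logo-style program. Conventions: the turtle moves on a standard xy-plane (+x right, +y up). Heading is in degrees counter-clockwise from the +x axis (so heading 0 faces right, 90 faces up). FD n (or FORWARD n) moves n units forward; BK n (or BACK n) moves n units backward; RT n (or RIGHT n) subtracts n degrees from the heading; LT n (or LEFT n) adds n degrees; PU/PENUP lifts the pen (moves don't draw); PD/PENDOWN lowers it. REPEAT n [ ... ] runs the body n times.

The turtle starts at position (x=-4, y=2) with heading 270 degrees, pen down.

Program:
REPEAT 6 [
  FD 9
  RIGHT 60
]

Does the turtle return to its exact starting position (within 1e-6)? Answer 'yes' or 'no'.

Answer: yes

Derivation:
Executing turtle program step by step:
Start: pos=(-4,2), heading=270, pen down
REPEAT 6 [
  -- iteration 1/6 --
  FD 9: (-4,2) -> (-4,-7) [heading=270, draw]
  RT 60: heading 270 -> 210
  -- iteration 2/6 --
  FD 9: (-4,-7) -> (-11.794,-11.5) [heading=210, draw]
  RT 60: heading 210 -> 150
  -- iteration 3/6 --
  FD 9: (-11.794,-11.5) -> (-19.588,-7) [heading=150, draw]
  RT 60: heading 150 -> 90
  -- iteration 4/6 --
  FD 9: (-19.588,-7) -> (-19.588,2) [heading=90, draw]
  RT 60: heading 90 -> 30
  -- iteration 5/6 --
  FD 9: (-19.588,2) -> (-11.794,6.5) [heading=30, draw]
  RT 60: heading 30 -> 330
  -- iteration 6/6 --
  FD 9: (-11.794,6.5) -> (-4,2) [heading=330, draw]
  RT 60: heading 330 -> 270
]
Final: pos=(-4,2), heading=270, 6 segment(s) drawn

Start position: (-4, 2)
Final position: (-4, 2)
Distance = 0; < 1e-6 -> CLOSED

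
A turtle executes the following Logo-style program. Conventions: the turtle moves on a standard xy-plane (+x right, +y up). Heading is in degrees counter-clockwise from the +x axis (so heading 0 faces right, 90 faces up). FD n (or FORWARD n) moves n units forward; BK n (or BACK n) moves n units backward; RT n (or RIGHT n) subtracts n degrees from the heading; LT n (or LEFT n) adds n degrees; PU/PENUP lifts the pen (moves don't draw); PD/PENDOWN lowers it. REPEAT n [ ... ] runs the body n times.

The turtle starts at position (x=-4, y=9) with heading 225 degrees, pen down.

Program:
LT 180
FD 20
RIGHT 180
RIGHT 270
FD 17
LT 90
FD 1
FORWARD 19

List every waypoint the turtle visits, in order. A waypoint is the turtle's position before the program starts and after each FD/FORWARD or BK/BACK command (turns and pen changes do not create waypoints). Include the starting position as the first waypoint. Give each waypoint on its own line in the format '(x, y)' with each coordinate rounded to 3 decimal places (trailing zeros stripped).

Answer: (-4, 9)
(10.142, 23.142)
(22.163, 11.121)
(22.87, 11.828)
(36.305, 25.263)

Derivation:
Executing turtle program step by step:
Start: pos=(-4,9), heading=225, pen down
LT 180: heading 225 -> 45
FD 20: (-4,9) -> (10.142,23.142) [heading=45, draw]
RT 180: heading 45 -> 225
RT 270: heading 225 -> 315
FD 17: (10.142,23.142) -> (22.163,11.121) [heading=315, draw]
LT 90: heading 315 -> 45
FD 1: (22.163,11.121) -> (22.87,11.828) [heading=45, draw]
FD 19: (22.87,11.828) -> (36.305,25.263) [heading=45, draw]
Final: pos=(36.305,25.263), heading=45, 4 segment(s) drawn
Waypoints (5 total):
(-4, 9)
(10.142, 23.142)
(22.163, 11.121)
(22.87, 11.828)
(36.305, 25.263)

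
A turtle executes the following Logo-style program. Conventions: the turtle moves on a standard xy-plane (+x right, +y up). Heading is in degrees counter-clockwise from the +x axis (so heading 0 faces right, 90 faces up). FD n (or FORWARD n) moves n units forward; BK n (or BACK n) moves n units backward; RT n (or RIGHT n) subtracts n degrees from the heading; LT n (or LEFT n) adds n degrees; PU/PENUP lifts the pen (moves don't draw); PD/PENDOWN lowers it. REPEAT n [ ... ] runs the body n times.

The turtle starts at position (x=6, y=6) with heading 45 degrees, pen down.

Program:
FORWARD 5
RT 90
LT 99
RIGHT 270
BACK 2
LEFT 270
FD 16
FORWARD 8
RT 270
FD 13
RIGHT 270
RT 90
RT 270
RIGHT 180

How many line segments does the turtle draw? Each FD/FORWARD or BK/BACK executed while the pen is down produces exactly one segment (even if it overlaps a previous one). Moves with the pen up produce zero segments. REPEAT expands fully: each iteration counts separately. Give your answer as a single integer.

Executing turtle program step by step:
Start: pos=(6,6), heading=45, pen down
FD 5: (6,6) -> (9.536,9.536) [heading=45, draw]
RT 90: heading 45 -> 315
LT 99: heading 315 -> 54
RT 270: heading 54 -> 144
BK 2: (9.536,9.536) -> (11.154,8.36) [heading=144, draw]
LT 270: heading 144 -> 54
FD 16: (11.154,8.36) -> (20.558,21.304) [heading=54, draw]
FD 8: (20.558,21.304) -> (25.26,27.776) [heading=54, draw]
RT 270: heading 54 -> 144
FD 13: (25.26,27.776) -> (14.743,35.418) [heading=144, draw]
RT 270: heading 144 -> 234
RT 90: heading 234 -> 144
RT 270: heading 144 -> 234
RT 180: heading 234 -> 54
Final: pos=(14.743,35.418), heading=54, 5 segment(s) drawn
Segments drawn: 5

Answer: 5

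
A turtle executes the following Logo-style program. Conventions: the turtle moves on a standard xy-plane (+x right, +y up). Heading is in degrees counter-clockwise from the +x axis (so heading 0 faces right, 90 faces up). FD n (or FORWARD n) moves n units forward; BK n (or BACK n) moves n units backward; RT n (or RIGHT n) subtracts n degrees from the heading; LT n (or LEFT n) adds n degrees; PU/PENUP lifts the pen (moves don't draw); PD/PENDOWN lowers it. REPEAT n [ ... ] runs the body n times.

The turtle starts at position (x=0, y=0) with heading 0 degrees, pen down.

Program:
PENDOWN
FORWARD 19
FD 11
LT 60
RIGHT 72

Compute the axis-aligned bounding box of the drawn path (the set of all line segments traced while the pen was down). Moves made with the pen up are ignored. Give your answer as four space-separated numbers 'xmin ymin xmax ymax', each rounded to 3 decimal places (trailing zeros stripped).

Answer: 0 0 30 0

Derivation:
Executing turtle program step by step:
Start: pos=(0,0), heading=0, pen down
PD: pen down
FD 19: (0,0) -> (19,0) [heading=0, draw]
FD 11: (19,0) -> (30,0) [heading=0, draw]
LT 60: heading 0 -> 60
RT 72: heading 60 -> 348
Final: pos=(30,0), heading=348, 2 segment(s) drawn

Segment endpoints: x in {0, 19, 30}, y in {0}
xmin=0, ymin=0, xmax=30, ymax=0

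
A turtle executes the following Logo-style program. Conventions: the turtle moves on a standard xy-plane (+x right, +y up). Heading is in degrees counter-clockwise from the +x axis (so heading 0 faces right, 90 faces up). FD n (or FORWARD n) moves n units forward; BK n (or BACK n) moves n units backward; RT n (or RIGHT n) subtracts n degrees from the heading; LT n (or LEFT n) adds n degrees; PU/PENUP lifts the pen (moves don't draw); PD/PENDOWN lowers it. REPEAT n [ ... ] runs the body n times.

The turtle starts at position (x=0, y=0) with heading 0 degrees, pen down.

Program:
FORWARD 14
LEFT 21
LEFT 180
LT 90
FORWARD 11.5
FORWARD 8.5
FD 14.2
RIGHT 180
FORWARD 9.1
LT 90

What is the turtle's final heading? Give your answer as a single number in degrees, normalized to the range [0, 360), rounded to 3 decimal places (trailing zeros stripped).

Executing turtle program step by step:
Start: pos=(0,0), heading=0, pen down
FD 14: (0,0) -> (14,0) [heading=0, draw]
LT 21: heading 0 -> 21
LT 180: heading 21 -> 201
LT 90: heading 201 -> 291
FD 11.5: (14,0) -> (18.121,-10.736) [heading=291, draw]
FD 8.5: (18.121,-10.736) -> (21.167,-18.672) [heading=291, draw]
FD 14.2: (21.167,-18.672) -> (26.256,-31.928) [heading=291, draw]
RT 180: heading 291 -> 111
FD 9.1: (26.256,-31.928) -> (22.995,-23.433) [heading=111, draw]
LT 90: heading 111 -> 201
Final: pos=(22.995,-23.433), heading=201, 5 segment(s) drawn

Answer: 201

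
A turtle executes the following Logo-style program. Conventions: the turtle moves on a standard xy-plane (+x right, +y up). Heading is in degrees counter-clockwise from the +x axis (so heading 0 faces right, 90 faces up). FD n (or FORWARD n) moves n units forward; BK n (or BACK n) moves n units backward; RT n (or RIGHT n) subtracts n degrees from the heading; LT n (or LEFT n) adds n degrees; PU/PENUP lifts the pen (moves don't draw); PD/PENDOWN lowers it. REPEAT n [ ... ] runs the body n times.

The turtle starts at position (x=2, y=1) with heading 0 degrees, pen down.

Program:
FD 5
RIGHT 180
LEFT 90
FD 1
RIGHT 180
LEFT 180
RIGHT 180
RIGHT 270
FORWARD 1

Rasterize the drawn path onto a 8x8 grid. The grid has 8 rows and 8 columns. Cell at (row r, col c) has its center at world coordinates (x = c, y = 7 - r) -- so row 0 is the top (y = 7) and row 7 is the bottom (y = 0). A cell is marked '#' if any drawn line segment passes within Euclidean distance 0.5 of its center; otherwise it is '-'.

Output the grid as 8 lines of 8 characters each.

Answer: --------
--------
--------
--------
--------
--------
--######
------##

Derivation:
Segment 0: (2,1) -> (7,1)
Segment 1: (7,1) -> (7,0)
Segment 2: (7,0) -> (6,-0)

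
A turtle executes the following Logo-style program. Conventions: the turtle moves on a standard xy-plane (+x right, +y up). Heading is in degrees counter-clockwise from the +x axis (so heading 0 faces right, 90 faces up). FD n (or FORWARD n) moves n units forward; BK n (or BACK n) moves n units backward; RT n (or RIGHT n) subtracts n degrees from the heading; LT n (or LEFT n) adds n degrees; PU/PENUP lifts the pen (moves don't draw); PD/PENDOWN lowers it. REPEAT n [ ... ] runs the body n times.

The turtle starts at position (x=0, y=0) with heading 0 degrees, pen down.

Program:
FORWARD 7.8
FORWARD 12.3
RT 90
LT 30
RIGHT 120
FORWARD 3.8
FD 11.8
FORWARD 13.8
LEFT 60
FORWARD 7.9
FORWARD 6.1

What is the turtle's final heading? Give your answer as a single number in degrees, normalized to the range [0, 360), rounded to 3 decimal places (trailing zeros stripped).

Answer: 240

Derivation:
Executing turtle program step by step:
Start: pos=(0,0), heading=0, pen down
FD 7.8: (0,0) -> (7.8,0) [heading=0, draw]
FD 12.3: (7.8,0) -> (20.1,0) [heading=0, draw]
RT 90: heading 0 -> 270
LT 30: heading 270 -> 300
RT 120: heading 300 -> 180
FD 3.8: (20.1,0) -> (16.3,0) [heading=180, draw]
FD 11.8: (16.3,0) -> (4.5,0) [heading=180, draw]
FD 13.8: (4.5,0) -> (-9.3,0) [heading=180, draw]
LT 60: heading 180 -> 240
FD 7.9: (-9.3,0) -> (-13.25,-6.842) [heading=240, draw]
FD 6.1: (-13.25,-6.842) -> (-16.3,-12.124) [heading=240, draw]
Final: pos=(-16.3,-12.124), heading=240, 7 segment(s) drawn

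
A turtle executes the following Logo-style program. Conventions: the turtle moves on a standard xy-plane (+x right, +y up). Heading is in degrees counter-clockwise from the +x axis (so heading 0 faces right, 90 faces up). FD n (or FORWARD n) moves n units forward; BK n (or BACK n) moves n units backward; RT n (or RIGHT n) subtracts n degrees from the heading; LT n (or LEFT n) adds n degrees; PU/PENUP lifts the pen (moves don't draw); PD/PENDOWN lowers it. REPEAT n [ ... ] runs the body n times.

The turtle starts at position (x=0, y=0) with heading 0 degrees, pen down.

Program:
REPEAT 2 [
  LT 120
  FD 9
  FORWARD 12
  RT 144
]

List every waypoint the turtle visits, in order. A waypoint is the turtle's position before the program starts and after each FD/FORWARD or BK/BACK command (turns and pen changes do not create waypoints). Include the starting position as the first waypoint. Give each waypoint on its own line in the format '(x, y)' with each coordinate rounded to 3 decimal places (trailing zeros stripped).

Answer: (0, 0)
(-4.5, 7.794)
(-10.5, 18.187)
(-11.441, 27.137)
(-12.695, 39.071)

Derivation:
Executing turtle program step by step:
Start: pos=(0,0), heading=0, pen down
REPEAT 2 [
  -- iteration 1/2 --
  LT 120: heading 0 -> 120
  FD 9: (0,0) -> (-4.5,7.794) [heading=120, draw]
  FD 12: (-4.5,7.794) -> (-10.5,18.187) [heading=120, draw]
  RT 144: heading 120 -> 336
  -- iteration 2/2 --
  LT 120: heading 336 -> 96
  FD 9: (-10.5,18.187) -> (-11.441,27.137) [heading=96, draw]
  FD 12: (-11.441,27.137) -> (-12.695,39.071) [heading=96, draw]
  RT 144: heading 96 -> 312
]
Final: pos=(-12.695,39.071), heading=312, 4 segment(s) drawn
Waypoints (5 total):
(0, 0)
(-4.5, 7.794)
(-10.5, 18.187)
(-11.441, 27.137)
(-12.695, 39.071)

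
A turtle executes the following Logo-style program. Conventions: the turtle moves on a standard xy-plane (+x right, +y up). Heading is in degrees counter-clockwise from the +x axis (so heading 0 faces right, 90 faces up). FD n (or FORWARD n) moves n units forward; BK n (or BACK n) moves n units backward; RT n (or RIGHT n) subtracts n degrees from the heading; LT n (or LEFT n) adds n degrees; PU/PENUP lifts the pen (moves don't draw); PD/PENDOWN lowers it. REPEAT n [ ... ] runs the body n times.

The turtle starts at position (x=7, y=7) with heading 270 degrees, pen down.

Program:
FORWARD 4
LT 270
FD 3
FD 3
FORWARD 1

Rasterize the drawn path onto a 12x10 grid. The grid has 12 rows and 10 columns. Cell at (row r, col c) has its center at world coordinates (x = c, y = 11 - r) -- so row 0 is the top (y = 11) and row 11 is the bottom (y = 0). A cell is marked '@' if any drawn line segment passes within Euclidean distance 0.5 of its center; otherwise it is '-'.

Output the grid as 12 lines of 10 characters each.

Segment 0: (7,7) -> (7,3)
Segment 1: (7,3) -> (4,3)
Segment 2: (4,3) -> (1,3)
Segment 3: (1,3) -> (-0,3)

Answer: ----------
----------
----------
----------
-------@--
-------@--
-------@--
-------@--
@@@@@@@@--
----------
----------
----------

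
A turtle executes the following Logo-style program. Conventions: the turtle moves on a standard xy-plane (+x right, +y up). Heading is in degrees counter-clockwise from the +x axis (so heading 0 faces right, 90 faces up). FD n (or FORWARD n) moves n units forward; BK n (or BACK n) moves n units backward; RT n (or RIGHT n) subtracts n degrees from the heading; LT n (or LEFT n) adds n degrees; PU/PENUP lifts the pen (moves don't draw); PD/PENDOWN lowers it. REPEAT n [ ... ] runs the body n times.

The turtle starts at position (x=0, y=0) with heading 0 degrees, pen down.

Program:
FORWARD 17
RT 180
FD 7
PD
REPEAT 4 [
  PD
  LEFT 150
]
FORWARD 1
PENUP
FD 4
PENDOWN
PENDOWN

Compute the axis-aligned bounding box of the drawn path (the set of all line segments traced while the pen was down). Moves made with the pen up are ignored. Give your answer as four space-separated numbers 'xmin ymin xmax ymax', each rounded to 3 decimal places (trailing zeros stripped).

Answer: 0 0 17 0.866

Derivation:
Executing turtle program step by step:
Start: pos=(0,0), heading=0, pen down
FD 17: (0,0) -> (17,0) [heading=0, draw]
RT 180: heading 0 -> 180
FD 7: (17,0) -> (10,0) [heading=180, draw]
PD: pen down
REPEAT 4 [
  -- iteration 1/4 --
  PD: pen down
  LT 150: heading 180 -> 330
  -- iteration 2/4 --
  PD: pen down
  LT 150: heading 330 -> 120
  -- iteration 3/4 --
  PD: pen down
  LT 150: heading 120 -> 270
  -- iteration 4/4 --
  PD: pen down
  LT 150: heading 270 -> 60
]
FD 1: (10,0) -> (10.5,0.866) [heading=60, draw]
PU: pen up
FD 4: (10.5,0.866) -> (12.5,4.33) [heading=60, move]
PD: pen down
PD: pen down
Final: pos=(12.5,4.33), heading=60, 3 segment(s) drawn

Segment endpoints: x in {0, 10, 10.5, 17}, y in {0, 0, 0.866}
xmin=0, ymin=0, xmax=17, ymax=0.866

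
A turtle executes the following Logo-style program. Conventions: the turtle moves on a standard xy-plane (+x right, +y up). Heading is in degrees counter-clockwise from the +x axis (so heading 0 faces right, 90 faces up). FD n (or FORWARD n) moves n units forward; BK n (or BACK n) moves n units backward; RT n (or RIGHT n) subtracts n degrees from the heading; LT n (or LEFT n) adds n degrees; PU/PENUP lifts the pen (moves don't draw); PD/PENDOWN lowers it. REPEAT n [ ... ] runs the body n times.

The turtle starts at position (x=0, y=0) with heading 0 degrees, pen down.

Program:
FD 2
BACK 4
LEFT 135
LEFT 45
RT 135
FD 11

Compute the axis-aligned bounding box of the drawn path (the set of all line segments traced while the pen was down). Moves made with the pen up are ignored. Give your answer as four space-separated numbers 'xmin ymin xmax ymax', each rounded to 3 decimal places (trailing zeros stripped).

Answer: -2 0 5.778 7.778

Derivation:
Executing turtle program step by step:
Start: pos=(0,0), heading=0, pen down
FD 2: (0,0) -> (2,0) [heading=0, draw]
BK 4: (2,0) -> (-2,0) [heading=0, draw]
LT 135: heading 0 -> 135
LT 45: heading 135 -> 180
RT 135: heading 180 -> 45
FD 11: (-2,0) -> (5.778,7.778) [heading=45, draw]
Final: pos=(5.778,7.778), heading=45, 3 segment(s) drawn

Segment endpoints: x in {-2, 0, 2, 5.778}, y in {0, 7.778}
xmin=-2, ymin=0, xmax=5.778, ymax=7.778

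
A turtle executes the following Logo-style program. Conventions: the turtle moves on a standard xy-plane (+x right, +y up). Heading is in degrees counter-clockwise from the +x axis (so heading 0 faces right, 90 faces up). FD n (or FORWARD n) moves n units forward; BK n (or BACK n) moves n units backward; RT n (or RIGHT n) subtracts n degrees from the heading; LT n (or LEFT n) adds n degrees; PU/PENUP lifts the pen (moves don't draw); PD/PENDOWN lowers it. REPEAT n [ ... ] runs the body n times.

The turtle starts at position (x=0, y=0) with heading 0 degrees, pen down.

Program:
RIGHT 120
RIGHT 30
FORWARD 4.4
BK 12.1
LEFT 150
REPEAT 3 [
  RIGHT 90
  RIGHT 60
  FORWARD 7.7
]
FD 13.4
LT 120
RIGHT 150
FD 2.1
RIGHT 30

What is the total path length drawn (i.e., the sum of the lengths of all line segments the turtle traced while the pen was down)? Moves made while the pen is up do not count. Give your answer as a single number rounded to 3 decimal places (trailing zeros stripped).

Executing turtle program step by step:
Start: pos=(0,0), heading=0, pen down
RT 120: heading 0 -> 240
RT 30: heading 240 -> 210
FD 4.4: (0,0) -> (-3.811,-2.2) [heading=210, draw]
BK 12.1: (-3.811,-2.2) -> (6.668,3.85) [heading=210, draw]
LT 150: heading 210 -> 0
REPEAT 3 [
  -- iteration 1/3 --
  RT 90: heading 0 -> 270
  RT 60: heading 270 -> 210
  FD 7.7: (6.668,3.85) -> (0,0) [heading=210, draw]
  -- iteration 2/3 --
  RT 90: heading 210 -> 120
  RT 60: heading 120 -> 60
  FD 7.7: (0,0) -> (3.85,6.668) [heading=60, draw]
  -- iteration 3/3 --
  RT 90: heading 60 -> 330
  RT 60: heading 330 -> 270
  FD 7.7: (3.85,6.668) -> (3.85,-1.032) [heading=270, draw]
]
FD 13.4: (3.85,-1.032) -> (3.85,-14.432) [heading=270, draw]
LT 120: heading 270 -> 30
RT 150: heading 30 -> 240
FD 2.1: (3.85,-14.432) -> (2.8,-16.25) [heading=240, draw]
RT 30: heading 240 -> 210
Final: pos=(2.8,-16.25), heading=210, 7 segment(s) drawn

Segment lengths:
  seg 1: (0,0) -> (-3.811,-2.2), length = 4.4
  seg 2: (-3.811,-2.2) -> (6.668,3.85), length = 12.1
  seg 3: (6.668,3.85) -> (0,0), length = 7.7
  seg 4: (0,0) -> (3.85,6.668), length = 7.7
  seg 5: (3.85,6.668) -> (3.85,-1.032), length = 7.7
  seg 6: (3.85,-1.032) -> (3.85,-14.432), length = 13.4
  seg 7: (3.85,-14.432) -> (2.8,-16.25), length = 2.1
Total = 55.1

Answer: 55.1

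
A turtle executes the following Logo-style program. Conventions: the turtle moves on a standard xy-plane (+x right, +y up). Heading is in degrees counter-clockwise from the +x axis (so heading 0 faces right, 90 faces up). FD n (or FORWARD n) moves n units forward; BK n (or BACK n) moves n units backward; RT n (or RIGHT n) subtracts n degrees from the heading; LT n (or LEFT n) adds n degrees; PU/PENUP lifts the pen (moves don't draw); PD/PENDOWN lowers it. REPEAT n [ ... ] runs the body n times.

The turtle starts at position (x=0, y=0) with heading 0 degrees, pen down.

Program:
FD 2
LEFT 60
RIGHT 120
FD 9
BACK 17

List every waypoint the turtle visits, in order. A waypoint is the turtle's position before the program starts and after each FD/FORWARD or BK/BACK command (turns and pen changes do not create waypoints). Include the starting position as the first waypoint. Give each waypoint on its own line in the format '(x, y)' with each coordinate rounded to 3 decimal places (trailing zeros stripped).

Answer: (0, 0)
(2, 0)
(6.5, -7.794)
(-2, 6.928)

Derivation:
Executing turtle program step by step:
Start: pos=(0,0), heading=0, pen down
FD 2: (0,0) -> (2,0) [heading=0, draw]
LT 60: heading 0 -> 60
RT 120: heading 60 -> 300
FD 9: (2,0) -> (6.5,-7.794) [heading=300, draw]
BK 17: (6.5,-7.794) -> (-2,6.928) [heading=300, draw]
Final: pos=(-2,6.928), heading=300, 3 segment(s) drawn
Waypoints (4 total):
(0, 0)
(2, 0)
(6.5, -7.794)
(-2, 6.928)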